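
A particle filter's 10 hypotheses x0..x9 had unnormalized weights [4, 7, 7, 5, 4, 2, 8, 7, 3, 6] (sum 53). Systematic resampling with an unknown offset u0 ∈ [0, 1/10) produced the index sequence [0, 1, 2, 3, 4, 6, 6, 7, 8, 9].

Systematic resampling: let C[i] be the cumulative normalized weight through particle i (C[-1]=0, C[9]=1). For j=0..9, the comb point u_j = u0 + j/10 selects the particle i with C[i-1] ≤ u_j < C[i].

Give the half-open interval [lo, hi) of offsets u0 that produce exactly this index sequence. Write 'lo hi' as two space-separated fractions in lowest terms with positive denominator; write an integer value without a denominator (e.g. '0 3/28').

5/106 4/53

C = [4/53, 11/53, 18/53, 23/53, 27/53, 29/53, 37/53, 44/53, 47/53, 1]
j=0 picked index 0: u0 ∈ [0, 4/53)
j=1 picked index 1: u0 ∈ [-13/530, 57/530)
j=2 picked index 2: u0 ∈ [2/265, 37/265)
j=3 picked index 3: u0 ∈ [21/530, 71/530)
j=4 picked index 4: u0 ∈ [9/265, 29/265)
j=5 picked index 6: u0 ∈ [5/106, 21/106)
j=6 picked index 6: u0 ∈ [-14/265, 26/265)
j=7 picked index 7: u0 ∈ [-1/530, 69/530)
j=8 picked index 8: u0 ∈ [8/265, 23/265)
j=9 picked index 9: u0 ∈ [-7/530, 1/10)
intersection: [5/106, 4/53)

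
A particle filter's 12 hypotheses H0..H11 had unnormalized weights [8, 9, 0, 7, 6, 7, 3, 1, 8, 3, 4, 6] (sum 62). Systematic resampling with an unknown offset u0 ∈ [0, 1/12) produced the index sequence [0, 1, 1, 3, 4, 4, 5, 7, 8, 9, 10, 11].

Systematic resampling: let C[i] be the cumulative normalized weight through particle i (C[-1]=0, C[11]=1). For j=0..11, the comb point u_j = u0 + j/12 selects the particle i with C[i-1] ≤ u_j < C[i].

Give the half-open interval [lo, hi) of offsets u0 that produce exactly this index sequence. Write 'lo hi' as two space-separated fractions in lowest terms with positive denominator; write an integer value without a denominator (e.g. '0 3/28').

23/372 25/372

C = [4/31, 17/62, 17/62, 12/31, 15/31, 37/62, 20/31, 41/62, 49/62, 26/31, 28/31, 1]
j=0 picked index 0: u0 ∈ [0, 4/31)
j=1 picked index 1: u0 ∈ [17/372, 71/372)
j=2 picked index 1: u0 ∈ [-7/186, 10/93)
j=3 picked index 3: u0 ∈ [3/124, 17/124)
j=4 picked index 4: u0 ∈ [5/93, 14/93)
j=5 picked index 4: u0 ∈ [-11/372, 25/372)
j=6 picked index 5: u0 ∈ [-1/62, 3/31)
j=7 picked index 7: u0 ∈ [23/372, 29/372)
j=8 picked index 8: u0 ∈ [-1/186, 23/186)
j=9 picked index 9: u0 ∈ [5/124, 11/124)
j=10 picked index 10: u0 ∈ [1/186, 13/186)
j=11 picked index 11: u0 ∈ [-5/372, 1/12)
intersection: [23/372, 25/372)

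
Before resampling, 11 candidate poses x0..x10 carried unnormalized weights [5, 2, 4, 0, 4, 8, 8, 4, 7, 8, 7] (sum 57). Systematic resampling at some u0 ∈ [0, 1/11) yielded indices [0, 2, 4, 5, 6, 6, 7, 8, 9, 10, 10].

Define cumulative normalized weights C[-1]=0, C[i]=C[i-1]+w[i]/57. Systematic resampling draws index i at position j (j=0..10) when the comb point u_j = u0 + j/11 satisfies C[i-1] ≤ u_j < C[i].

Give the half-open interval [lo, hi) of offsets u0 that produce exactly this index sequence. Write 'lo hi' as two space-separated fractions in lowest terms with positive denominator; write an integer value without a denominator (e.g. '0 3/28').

37/627 43/627

C = [5/57, 7/57, 11/57, 11/57, 5/19, 23/57, 31/57, 35/57, 14/19, 50/57, 1]
j=0 picked index 0: u0 ∈ [0, 5/57)
j=1 picked index 2: u0 ∈ [20/627, 64/627)
j=2 picked index 4: u0 ∈ [7/627, 17/209)
j=3 picked index 5: u0 ∈ [-2/209, 82/627)
j=4 picked index 6: u0 ∈ [25/627, 113/627)
j=5 picked index 6: u0 ∈ [-32/627, 56/627)
j=6 picked index 7: u0 ∈ [-1/627, 43/627)
j=7 picked index 8: u0 ∈ [-14/627, 21/209)
j=8 picked index 9: u0 ∈ [2/209, 94/627)
j=9 picked index 10: u0 ∈ [37/627, 2/11)
j=10 picked index 10: u0 ∈ [-20/627, 1/11)
intersection: [37/627, 43/627)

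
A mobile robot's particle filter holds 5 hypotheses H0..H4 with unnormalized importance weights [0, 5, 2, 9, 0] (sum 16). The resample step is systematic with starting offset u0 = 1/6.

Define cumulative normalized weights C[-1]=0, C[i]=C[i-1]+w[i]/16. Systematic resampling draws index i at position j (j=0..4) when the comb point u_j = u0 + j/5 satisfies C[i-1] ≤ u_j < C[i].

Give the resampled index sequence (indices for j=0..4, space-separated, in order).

C = [0, 5/16, 7/16, 1, 1]
j=0: u_0=1/6 ∈ [0, 5/16) → index 1
j=1: u_1=11/30 ∈ [5/16, 7/16) → index 2
j=2: u_2=17/30 ∈ [7/16, 1) → index 3
j=3: u_3=23/30 ∈ [7/16, 1) → index 3
j=4: u_4=29/30 ∈ [7/16, 1) → index 3

1 2 3 3 3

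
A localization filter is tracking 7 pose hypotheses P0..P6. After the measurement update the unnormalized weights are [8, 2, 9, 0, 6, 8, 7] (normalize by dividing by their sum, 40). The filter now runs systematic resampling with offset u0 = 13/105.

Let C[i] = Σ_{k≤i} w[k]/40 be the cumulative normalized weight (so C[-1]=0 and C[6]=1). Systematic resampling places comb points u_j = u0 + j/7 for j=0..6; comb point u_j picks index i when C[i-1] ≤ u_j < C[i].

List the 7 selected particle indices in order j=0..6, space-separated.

C = [1/5, 1/4, 19/40, 19/40, 5/8, 33/40, 1]
j=0: u_0=13/105 ∈ [0, 1/5) → index 0
j=1: u_1=4/15 ∈ [1/4, 19/40) → index 2
j=2: u_2=43/105 ∈ [1/4, 19/40) → index 2
j=3: u_3=58/105 ∈ [19/40, 5/8) → index 4
j=4: u_4=73/105 ∈ [5/8, 33/40) → index 5
j=5: u_5=88/105 ∈ [33/40, 1) → index 6
j=6: u_6=103/105 ∈ [33/40, 1) → index 6

0 2 2 4 5 6 6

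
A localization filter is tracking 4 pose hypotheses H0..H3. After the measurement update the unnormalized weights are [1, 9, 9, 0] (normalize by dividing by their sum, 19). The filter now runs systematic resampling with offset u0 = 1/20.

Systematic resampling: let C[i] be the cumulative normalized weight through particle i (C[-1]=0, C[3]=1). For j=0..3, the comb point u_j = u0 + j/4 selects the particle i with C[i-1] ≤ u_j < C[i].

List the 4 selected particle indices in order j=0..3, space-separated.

C = [1/19, 10/19, 1, 1]
j=0: u_0=1/20 ∈ [0, 1/19) → index 0
j=1: u_1=3/10 ∈ [1/19, 10/19) → index 1
j=2: u_2=11/20 ∈ [10/19, 1) → index 2
j=3: u_3=4/5 ∈ [10/19, 1) → index 2

0 1 2 2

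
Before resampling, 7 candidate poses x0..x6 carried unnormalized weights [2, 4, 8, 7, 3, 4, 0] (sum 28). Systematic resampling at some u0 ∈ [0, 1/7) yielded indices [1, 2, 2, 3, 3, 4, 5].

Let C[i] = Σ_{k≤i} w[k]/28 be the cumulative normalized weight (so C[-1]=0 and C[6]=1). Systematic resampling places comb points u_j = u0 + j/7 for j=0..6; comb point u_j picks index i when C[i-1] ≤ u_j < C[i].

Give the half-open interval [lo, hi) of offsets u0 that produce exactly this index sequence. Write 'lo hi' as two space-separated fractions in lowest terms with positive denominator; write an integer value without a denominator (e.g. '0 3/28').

C = [1/14, 3/14, 1/2, 3/4, 6/7, 1, 1]
j=0 picked index 1: u0 ∈ [1/14, 3/14)
j=1 picked index 2: u0 ∈ [1/14, 5/14)
j=2 picked index 2: u0 ∈ [-1/14, 3/14)
j=3 picked index 3: u0 ∈ [1/14, 9/28)
j=4 picked index 3: u0 ∈ [-1/14, 5/28)
j=5 picked index 4: u0 ∈ [1/28, 1/7)
j=6 picked index 5: u0 ∈ [0, 1/7)
intersection: [1/14, 1/7)

1/14 1/7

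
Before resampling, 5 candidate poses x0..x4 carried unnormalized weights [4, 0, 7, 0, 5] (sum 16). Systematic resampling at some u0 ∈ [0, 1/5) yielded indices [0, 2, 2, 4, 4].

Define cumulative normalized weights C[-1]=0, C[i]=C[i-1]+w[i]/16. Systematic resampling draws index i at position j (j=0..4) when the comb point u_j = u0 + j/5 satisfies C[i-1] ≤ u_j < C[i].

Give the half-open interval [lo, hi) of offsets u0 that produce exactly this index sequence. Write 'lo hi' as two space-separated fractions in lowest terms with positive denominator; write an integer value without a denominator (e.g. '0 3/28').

7/80 1/5

C = [1/4, 1/4, 11/16, 11/16, 1]
j=0 picked index 0: u0 ∈ [0, 1/4)
j=1 picked index 2: u0 ∈ [1/20, 39/80)
j=2 picked index 2: u0 ∈ [-3/20, 23/80)
j=3 picked index 4: u0 ∈ [7/80, 2/5)
j=4 picked index 4: u0 ∈ [-9/80, 1/5)
intersection: [7/80, 1/5)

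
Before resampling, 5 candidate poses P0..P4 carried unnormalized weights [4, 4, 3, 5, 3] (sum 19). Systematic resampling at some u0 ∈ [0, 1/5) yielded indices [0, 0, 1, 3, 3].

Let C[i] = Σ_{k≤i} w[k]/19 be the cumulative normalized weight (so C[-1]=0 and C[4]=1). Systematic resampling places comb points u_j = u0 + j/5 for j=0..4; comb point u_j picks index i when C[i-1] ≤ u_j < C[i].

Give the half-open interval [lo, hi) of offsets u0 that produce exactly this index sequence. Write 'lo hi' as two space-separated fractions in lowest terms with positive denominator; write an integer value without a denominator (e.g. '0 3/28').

0 1/95

C = [4/19, 8/19, 11/19, 16/19, 1]
j=0 picked index 0: u0 ∈ [0, 4/19)
j=1 picked index 0: u0 ∈ [-1/5, 1/95)
j=2 picked index 1: u0 ∈ [-18/95, 2/95)
j=3 picked index 3: u0 ∈ [-2/95, 23/95)
j=4 picked index 3: u0 ∈ [-21/95, 4/95)
intersection: [0, 1/95)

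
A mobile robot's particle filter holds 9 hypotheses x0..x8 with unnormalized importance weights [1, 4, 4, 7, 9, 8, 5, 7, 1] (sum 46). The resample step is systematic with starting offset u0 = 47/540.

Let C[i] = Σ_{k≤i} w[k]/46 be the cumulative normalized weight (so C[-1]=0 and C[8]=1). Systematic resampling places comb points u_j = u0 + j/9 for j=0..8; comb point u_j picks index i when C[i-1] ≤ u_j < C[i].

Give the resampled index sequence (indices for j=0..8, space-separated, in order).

C = [1/46, 5/46, 9/46, 8/23, 25/46, 33/46, 19/23, 45/46, 1]
j=0: u_0=47/540 ∈ [1/46, 5/46) → index 1
j=1: u_1=107/540 ∈ [9/46, 8/23) → index 3
j=2: u_2=167/540 ∈ [9/46, 8/23) → index 3
j=3: u_3=227/540 ∈ [8/23, 25/46) → index 4
j=4: u_4=287/540 ∈ [8/23, 25/46) → index 4
j=5: u_5=347/540 ∈ [25/46, 33/46) → index 5
j=6: u_6=407/540 ∈ [33/46, 19/23) → index 6
j=7: u_7=467/540 ∈ [19/23, 45/46) → index 7
j=8: u_8=527/540 ∈ [19/23, 45/46) → index 7

1 3 3 4 4 5 6 7 7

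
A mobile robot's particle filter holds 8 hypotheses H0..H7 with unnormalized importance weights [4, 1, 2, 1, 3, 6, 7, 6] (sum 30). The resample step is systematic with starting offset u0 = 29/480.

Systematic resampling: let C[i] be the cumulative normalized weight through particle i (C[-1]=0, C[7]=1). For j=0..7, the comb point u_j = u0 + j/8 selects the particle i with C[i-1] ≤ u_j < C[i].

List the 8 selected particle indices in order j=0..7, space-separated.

0 2 4 5 5 6 7 7

C = [2/15, 1/6, 7/30, 4/15, 11/30, 17/30, 4/5, 1]
j=0: u_0=29/480 ∈ [0, 2/15) → index 0
j=1: u_1=89/480 ∈ [1/6, 7/30) → index 2
j=2: u_2=149/480 ∈ [4/15, 11/30) → index 4
j=3: u_3=209/480 ∈ [11/30, 17/30) → index 5
j=4: u_4=269/480 ∈ [11/30, 17/30) → index 5
j=5: u_5=329/480 ∈ [17/30, 4/5) → index 6
j=6: u_6=389/480 ∈ [4/5, 1) → index 7
j=7: u_7=449/480 ∈ [4/5, 1) → index 7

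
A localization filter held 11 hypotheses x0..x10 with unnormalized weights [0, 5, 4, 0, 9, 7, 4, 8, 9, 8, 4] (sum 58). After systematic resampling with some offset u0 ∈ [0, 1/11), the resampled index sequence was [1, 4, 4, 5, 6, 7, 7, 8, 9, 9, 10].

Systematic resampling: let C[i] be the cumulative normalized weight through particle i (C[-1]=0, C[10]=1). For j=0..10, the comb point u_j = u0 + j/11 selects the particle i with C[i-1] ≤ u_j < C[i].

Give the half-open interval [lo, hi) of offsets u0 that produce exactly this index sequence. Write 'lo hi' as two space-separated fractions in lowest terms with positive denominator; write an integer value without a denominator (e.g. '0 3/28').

C = [0, 5/58, 9/58, 9/58, 9/29, 25/58, 1/2, 37/58, 23/29, 27/29, 1]
j=0 picked index 1: u0 ∈ [0, 5/58)
j=1 picked index 4: u0 ∈ [41/638, 70/319)
j=2 picked index 4: u0 ∈ [-17/638, 41/319)
j=3 picked index 5: u0 ∈ [12/319, 101/638)
j=4 picked index 6: u0 ∈ [43/638, 3/22)
j=5 picked index 7: u0 ∈ [1/22, 117/638)
j=6 picked index 7: u0 ∈ [-1/22, 59/638)
j=7 picked index 8: u0 ∈ [1/638, 50/319)
j=8 picked index 9: u0 ∈ [21/319, 65/319)
j=9 picked index 9: u0 ∈ [-8/319, 36/319)
j=10 picked index 10: u0 ∈ [7/319, 1/11)
intersection: [43/638, 5/58)

43/638 5/58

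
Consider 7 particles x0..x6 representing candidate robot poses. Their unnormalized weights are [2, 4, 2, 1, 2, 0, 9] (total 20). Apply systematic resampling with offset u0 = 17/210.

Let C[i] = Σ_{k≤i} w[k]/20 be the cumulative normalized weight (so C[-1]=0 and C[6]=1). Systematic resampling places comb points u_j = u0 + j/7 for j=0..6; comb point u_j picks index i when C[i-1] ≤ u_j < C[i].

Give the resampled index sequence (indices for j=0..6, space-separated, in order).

0 1 2 4 6 6 6

C = [1/10, 3/10, 2/5, 9/20, 11/20, 11/20, 1]
j=0: u_0=17/210 ∈ [0, 1/10) → index 0
j=1: u_1=47/210 ∈ [1/10, 3/10) → index 1
j=2: u_2=11/30 ∈ [3/10, 2/5) → index 2
j=3: u_3=107/210 ∈ [9/20, 11/20) → index 4
j=4: u_4=137/210 ∈ [11/20, 1) → index 6
j=5: u_5=167/210 ∈ [11/20, 1) → index 6
j=6: u_6=197/210 ∈ [11/20, 1) → index 6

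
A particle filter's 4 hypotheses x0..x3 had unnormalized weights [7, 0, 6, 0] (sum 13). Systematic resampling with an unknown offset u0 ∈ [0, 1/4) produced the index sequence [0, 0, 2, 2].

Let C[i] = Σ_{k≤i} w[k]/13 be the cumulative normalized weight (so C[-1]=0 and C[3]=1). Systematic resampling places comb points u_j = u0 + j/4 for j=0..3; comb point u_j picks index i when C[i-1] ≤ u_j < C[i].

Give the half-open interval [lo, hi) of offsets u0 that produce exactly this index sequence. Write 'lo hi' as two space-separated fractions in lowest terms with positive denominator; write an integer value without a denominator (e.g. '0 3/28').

C = [7/13, 7/13, 1, 1]
j=0 picked index 0: u0 ∈ [0, 7/13)
j=1 picked index 0: u0 ∈ [-1/4, 15/52)
j=2 picked index 2: u0 ∈ [1/26, 1/2)
j=3 picked index 2: u0 ∈ [-11/52, 1/4)
intersection: [1/26, 1/4)

1/26 1/4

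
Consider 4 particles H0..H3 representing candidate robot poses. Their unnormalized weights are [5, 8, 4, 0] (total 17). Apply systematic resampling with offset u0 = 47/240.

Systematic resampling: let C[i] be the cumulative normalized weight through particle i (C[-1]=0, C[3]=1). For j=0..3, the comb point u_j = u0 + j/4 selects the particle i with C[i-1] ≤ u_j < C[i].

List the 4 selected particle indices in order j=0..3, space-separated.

0 1 1 2

C = [5/17, 13/17, 1, 1]
j=0: u_0=47/240 ∈ [0, 5/17) → index 0
j=1: u_1=107/240 ∈ [5/17, 13/17) → index 1
j=2: u_2=167/240 ∈ [5/17, 13/17) → index 1
j=3: u_3=227/240 ∈ [13/17, 1) → index 2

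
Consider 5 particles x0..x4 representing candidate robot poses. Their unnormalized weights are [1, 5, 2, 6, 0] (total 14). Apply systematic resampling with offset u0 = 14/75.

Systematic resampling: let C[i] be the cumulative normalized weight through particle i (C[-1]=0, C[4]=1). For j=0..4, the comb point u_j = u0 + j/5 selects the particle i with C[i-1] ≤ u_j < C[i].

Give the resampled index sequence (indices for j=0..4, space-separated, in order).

1 1 3 3 3

C = [1/14, 3/7, 4/7, 1, 1]
j=0: u_0=14/75 ∈ [1/14, 3/7) → index 1
j=1: u_1=29/75 ∈ [1/14, 3/7) → index 1
j=2: u_2=44/75 ∈ [4/7, 1) → index 3
j=3: u_3=59/75 ∈ [4/7, 1) → index 3
j=4: u_4=74/75 ∈ [4/7, 1) → index 3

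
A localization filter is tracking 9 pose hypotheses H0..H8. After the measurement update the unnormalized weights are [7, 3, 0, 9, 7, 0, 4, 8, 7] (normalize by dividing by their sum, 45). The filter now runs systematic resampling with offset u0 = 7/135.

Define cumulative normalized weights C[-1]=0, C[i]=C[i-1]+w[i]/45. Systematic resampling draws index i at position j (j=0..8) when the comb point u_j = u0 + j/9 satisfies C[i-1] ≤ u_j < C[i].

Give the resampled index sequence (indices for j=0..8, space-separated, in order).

C = [7/45, 2/9, 2/9, 19/45, 26/45, 26/45, 2/3, 38/45, 1]
j=0: u_0=7/135 ∈ [0, 7/45) → index 0
j=1: u_1=22/135 ∈ [7/45, 2/9) → index 1
j=2: u_2=37/135 ∈ [2/9, 19/45) → index 3
j=3: u_3=52/135 ∈ [2/9, 19/45) → index 3
j=4: u_4=67/135 ∈ [19/45, 26/45) → index 4
j=5: u_5=82/135 ∈ [26/45, 2/3) → index 6
j=6: u_6=97/135 ∈ [2/3, 38/45) → index 7
j=7: u_7=112/135 ∈ [2/3, 38/45) → index 7
j=8: u_8=127/135 ∈ [38/45, 1) → index 8

0 1 3 3 4 6 7 7 8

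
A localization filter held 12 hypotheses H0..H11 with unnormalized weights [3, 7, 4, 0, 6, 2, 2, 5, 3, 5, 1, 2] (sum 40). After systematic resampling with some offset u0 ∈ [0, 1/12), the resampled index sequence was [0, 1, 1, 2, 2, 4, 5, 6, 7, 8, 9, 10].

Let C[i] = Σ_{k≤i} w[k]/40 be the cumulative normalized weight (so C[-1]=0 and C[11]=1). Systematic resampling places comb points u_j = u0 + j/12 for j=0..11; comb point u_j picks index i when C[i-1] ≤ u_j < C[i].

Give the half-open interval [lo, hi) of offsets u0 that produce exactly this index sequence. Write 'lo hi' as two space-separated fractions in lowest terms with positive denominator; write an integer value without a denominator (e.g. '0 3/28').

C = [3/40, 1/4, 7/20, 7/20, 1/2, 11/20, 3/5, 29/40, 4/5, 37/40, 19/20, 1]
j=0 picked index 0: u0 ∈ [0, 3/40)
j=1 picked index 1: u0 ∈ [-1/120, 1/6)
j=2 picked index 1: u0 ∈ [-11/120, 1/12)
j=3 picked index 2: u0 ∈ [0, 1/10)
j=4 picked index 2: u0 ∈ [-1/12, 1/60)
j=5 picked index 4: u0 ∈ [-1/15, 1/12)
j=6 picked index 5: u0 ∈ [0, 1/20)
j=7 picked index 6: u0 ∈ [-1/30, 1/60)
j=8 picked index 7: u0 ∈ [-1/15, 7/120)
j=9 picked index 8: u0 ∈ [-1/40, 1/20)
j=10 picked index 9: u0 ∈ [-1/30, 11/120)
j=11 picked index 10: u0 ∈ [1/120, 1/30)
intersection: [1/120, 1/60)

1/120 1/60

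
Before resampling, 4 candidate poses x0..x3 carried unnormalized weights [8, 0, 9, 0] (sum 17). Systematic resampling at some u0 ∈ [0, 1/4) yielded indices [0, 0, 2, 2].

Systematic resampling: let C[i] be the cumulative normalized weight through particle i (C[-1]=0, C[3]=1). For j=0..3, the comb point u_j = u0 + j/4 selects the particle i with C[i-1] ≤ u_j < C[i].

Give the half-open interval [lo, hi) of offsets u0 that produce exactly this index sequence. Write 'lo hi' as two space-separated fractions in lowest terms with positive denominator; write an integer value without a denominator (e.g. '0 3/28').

C = [8/17, 8/17, 1, 1]
j=0 picked index 0: u0 ∈ [0, 8/17)
j=1 picked index 0: u0 ∈ [-1/4, 15/68)
j=2 picked index 2: u0 ∈ [-1/34, 1/2)
j=3 picked index 2: u0 ∈ [-19/68, 1/4)
intersection: [0, 15/68)

0 15/68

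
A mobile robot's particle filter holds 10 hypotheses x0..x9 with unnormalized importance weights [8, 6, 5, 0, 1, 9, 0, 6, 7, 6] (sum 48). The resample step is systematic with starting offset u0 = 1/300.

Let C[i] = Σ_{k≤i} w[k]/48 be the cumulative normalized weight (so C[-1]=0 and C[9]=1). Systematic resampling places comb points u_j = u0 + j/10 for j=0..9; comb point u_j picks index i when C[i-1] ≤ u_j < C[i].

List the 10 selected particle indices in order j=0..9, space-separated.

C = [1/6, 7/24, 19/48, 19/48, 5/12, 29/48, 29/48, 35/48, 7/8, 1]
j=0: u_0=1/300 ∈ [0, 1/6) → index 0
j=1: u_1=31/300 ∈ [0, 1/6) → index 0
j=2: u_2=61/300 ∈ [1/6, 7/24) → index 1
j=3: u_3=91/300 ∈ [7/24, 19/48) → index 2
j=4: u_4=121/300 ∈ [19/48, 5/12) → index 4
j=5: u_5=151/300 ∈ [5/12, 29/48) → index 5
j=6: u_6=181/300 ∈ [5/12, 29/48) → index 5
j=7: u_7=211/300 ∈ [29/48, 35/48) → index 7
j=8: u_8=241/300 ∈ [35/48, 7/8) → index 8
j=9: u_9=271/300 ∈ [7/8, 1) → index 9

0 0 1 2 4 5 5 7 8 9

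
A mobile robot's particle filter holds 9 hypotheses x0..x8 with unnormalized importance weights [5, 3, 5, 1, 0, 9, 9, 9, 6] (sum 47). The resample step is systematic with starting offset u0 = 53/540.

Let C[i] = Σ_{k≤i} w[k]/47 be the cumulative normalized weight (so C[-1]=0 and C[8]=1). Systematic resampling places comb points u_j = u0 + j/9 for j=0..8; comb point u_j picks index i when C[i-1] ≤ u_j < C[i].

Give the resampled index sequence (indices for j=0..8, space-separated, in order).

C = [5/47, 8/47, 13/47, 14/47, 14/47, 23/47, 32/47, 41/47, 1]
j=0: u_0=53/540 ∈ [0, 5/47) → index 0
j=1: u_1=113/540 ∈ [8/47, 13/47) → index 2
j=2: u_2=173/540 ∈ [14/47, 23/47) → index 5
j=3: u_3=233/540 ∈ [14/47, 23/47) → index 5
j=4: u_4=293/540 ∈ [23/47, 32/47) → index 6
j=5: u_5=353/540 ∈ [23/47, 32/47) → index 6
j=6: u_6=413/540 ∈ [32/47, 41/47) → index 7
j=7: u_7=473/540 ∈ [41/47, 1) → index 8
j=8: u_8=533/540 ∈ [41/47, 1) → index 8

0 2 5 5 6 6 7 8 8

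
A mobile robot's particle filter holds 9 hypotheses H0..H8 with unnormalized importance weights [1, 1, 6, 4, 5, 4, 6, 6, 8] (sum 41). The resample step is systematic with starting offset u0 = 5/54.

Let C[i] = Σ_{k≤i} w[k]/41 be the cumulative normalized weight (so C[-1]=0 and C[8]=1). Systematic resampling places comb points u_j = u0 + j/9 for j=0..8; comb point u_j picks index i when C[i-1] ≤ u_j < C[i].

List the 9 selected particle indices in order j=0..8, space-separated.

C = [1/41, 2/41, 8/41, 12/41, 17/41, 21/41, 27/41, 33/41, 1]
j=0: u_0=5/54 ∈ [2/41, 8/41) → index 2
j=1: u_1=11/54 ∈ [8/41, 12/41) → index 3
j=2: u_2=17/54 ∈ [12/41, 17/41) → index 4
j=3: u_3=23/54 ∈ [17/41, 21/41) → index 5
j=4: u_4=29/54 ∈ [21/41, 27/41) → index 6
j=5: u_5=35/54 ∈ [21/41, 27/41) → index 6
j=6: u_6=41/54 ∈ [27/41, 33/41) → index 7
j=7: u_7=47/54 ∈ [33/41, 1) → index 8
j=8: u_8=53/54 ∈ [33/41, 1) → index 8

2 3 4 5 6 6 7 8 8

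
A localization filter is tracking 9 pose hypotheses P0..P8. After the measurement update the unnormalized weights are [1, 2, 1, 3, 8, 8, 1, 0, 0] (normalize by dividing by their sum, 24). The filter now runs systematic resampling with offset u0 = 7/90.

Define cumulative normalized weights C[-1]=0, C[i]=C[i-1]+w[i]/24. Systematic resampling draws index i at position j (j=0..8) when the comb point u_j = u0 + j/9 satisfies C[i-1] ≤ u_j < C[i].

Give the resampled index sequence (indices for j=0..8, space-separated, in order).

C = [1/24, 1/8, 1/6, 7/24, 5/8, 23/24, 1, 1, 1]
j=0: u_0=7/90 ∈ [1/24, 1/8) → index 1
j=1: u_1=17/90 ∈ [1/6, 7/24) → index 3
j=2: u_2=3/10 ∈ [7/24, 5/8) → index 4
j=3: u_3=37/90 ∈ [7/24, 5/8) → index 4
j=4: u_4=47/90 ∈ [7/24, 5/8) → index 4
j=5: u_5=19/30 ∈ [5/8, 23/24) → index 5
j=6: u_6=67/90 ∈ [5/8, 23/24) → index 5
j=7: u_7=77/90 ∈ [5/8, 23/24) → index 5
j=8: u_8=29/30 ∈ [23/24, 1) → index 6

1 3 4 4 4 5 5 5 6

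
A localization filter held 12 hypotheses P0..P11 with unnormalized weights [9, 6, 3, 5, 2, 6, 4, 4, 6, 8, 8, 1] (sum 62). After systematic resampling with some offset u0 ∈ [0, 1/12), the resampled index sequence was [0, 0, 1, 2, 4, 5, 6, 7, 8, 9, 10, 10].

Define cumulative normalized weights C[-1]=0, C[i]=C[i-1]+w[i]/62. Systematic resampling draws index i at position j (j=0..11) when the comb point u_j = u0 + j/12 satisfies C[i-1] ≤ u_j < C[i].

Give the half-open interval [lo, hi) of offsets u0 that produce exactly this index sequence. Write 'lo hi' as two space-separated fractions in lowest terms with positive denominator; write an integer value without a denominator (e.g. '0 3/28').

C = [9/62, 15/62, 9/31, 23/62, 25/62, 1/2, 35/62, 39/62, 45/62, 53/62, 61/62, 1]
j=0 picked index 0: u0 ∈ [0, 9/62)
j=1 picked index 0: u0 ∈ [-1/12, 23/372)
j=2 picked index 1: u0 ∈ [-2/93, 7/93)
j=3 picked index 2: u0 ∈ [-1/124, 5/124)
j=4 picked index 4: u0 ∈ [7/186, 13/186)
j=5 picked index 5: u0 ∈ [-5/372, 1/12)
j=6 picked index 6: u0 ∈ [0, 2/31)
j=7 picked index 7: u0 ∈ [-7/372, 17/372)
j=8 picked index 8: u0 ∈ [-7/186, 11/186)
j=9 picked index 9: u0 ∈ [-3/124, 13/124)
j=10 picked index 10: u0 ∈ [2/93, 14/93)
j=11 picked index 10: u0 ∈ [-23/372, 25/372)
intersection: [7/186, 5/124)

7/186 5/124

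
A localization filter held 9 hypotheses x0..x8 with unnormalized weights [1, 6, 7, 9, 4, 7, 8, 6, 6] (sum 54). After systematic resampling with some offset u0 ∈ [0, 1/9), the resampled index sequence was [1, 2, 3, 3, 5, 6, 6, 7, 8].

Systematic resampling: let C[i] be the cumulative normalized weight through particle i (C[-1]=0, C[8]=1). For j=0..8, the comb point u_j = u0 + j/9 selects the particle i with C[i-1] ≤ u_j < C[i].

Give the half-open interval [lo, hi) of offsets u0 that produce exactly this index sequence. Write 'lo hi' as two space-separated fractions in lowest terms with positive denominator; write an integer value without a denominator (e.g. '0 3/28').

C = [1/54, 7/54, 7/27, 23/54, 1/2, 17/27, 7/9, 8/9, 1]
j=0 picked index 1: u0 ∈ [1/54, 7/54)
j=1 picked index 2: u0 ∈ [1/54, 4/27)
j=2 picked index 3: u0 ∈ [1/27, 11/54)
j=3 picked index 3: u0 ∈ [-2/27, 5/54)
j=4 picked index 5: u0 ∈ [1/18, 5/27)
j=5 picked index 6: u0 ∈ [2/27, 2/9)
j=6 picked index 6: u0 ∈ [-1/27, 1/9)
j=7 picked index 7: u0 ∈ [0, 1/9)
j=8 picked index 8: u0 ∈ [0, 1/9)
intersection: [2/27, 5/54)

2/27 5/54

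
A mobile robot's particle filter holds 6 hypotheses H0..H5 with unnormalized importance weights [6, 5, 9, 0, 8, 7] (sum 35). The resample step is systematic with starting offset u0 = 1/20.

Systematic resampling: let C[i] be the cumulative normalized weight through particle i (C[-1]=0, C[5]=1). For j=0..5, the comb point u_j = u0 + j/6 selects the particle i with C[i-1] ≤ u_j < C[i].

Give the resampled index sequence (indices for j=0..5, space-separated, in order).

C = [6/35, 11/35, 4/7, 4/7, 4/5, 1]
j=0: u_0=1/20 ∈ [0, 6/35) → index 0
j=1: u_1=13/60 ∈ [6/35, 11/35) → index 1
j=2: u_2=23/60 ∈ [11/35, 4/7) → index 2
j=3: u_3=11/20 ∈ [11/35, 4/7) → index 2
j=4: u_4=43/60 ∈ [4/7, 4/5) → index 4
j=5: u_5=53/60 ∈ [4/5, 1) → index 5

0 1 2 2 4 5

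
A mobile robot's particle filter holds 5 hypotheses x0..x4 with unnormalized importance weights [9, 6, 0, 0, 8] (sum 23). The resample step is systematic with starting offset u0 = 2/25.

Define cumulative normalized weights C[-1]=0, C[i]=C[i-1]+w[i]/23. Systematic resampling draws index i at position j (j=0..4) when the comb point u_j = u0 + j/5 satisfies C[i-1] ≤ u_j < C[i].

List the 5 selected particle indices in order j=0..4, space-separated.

0 0 1 4 4

C = [9/23, 15/23, 15/23, 15/23, 1]
j=0: u_0=2/25 ∈ [0, 9/23) → index 0
j=1: u_1=7/25 ∈ [0, 9/23) → index 0
j=2: u_2=12/25 ∈ [9/23, 15/23) → index 1
j=3: u_3=17/25 ∈ [15/23, 1) → index 4
j=4: u_4=22/25 ∈ [15/23, 1) → index 4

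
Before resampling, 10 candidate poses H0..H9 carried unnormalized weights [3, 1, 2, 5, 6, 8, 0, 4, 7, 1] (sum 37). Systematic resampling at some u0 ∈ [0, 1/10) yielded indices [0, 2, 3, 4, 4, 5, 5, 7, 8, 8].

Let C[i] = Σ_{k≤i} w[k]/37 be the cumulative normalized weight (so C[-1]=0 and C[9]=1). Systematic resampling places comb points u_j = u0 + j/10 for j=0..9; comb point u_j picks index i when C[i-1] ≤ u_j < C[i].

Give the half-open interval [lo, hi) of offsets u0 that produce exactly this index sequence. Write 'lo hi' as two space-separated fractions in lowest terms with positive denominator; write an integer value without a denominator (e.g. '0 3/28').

C = [3/37, 4/37, 6/37, 11/37, 17/37, 25/37, 25/37, 29/37, 36/37, 1]
j=0 picked index 0: u0 ∈ [0, 3/37)
j=1 picked index 2: u0 ∈ [3/370, 23/370)
j=2 picked index 3: u0 ∈ [-7/185, 18/185)
j=3 picked index 4: u0 ∈ [-1/370, 59/370)
j=4 picked index 4: u0 ∈ [-19/185, 11/185)
j=5 picked index 5: u0 ∈ [-3/74, 13/74)
j=6 picked index 5: u0 ∈ [-26/185, 14/185)
j=7 picked index 7: u0 ∈ [-9/370, 31/370)
j=8 picked index 8: u0 ∈ [-3/185, 32/185)
j=9 picked index 8: u0 ∈ [-43/370, 27/370)
intersection: [3/370, 11/185)

3/370 11/185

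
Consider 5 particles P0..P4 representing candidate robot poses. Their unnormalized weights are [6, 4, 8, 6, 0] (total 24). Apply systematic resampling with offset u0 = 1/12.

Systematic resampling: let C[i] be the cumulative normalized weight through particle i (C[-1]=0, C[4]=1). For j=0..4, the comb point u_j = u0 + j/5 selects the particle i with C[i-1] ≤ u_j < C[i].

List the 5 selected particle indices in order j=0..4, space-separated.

C = [1/4, 5/12, 3/4, 1, 1]
j=0: u_0=1/12 ∈ [0, 1/4) → index 0
j=1: u_1=17/60 ∈ [1/4, 5/12) → index 1
j=2: u_2=29/60 ∈ [5/12, 3/4) → index 2
j=3: u_3=41/60 ∈ [5/12, 3/4) → index 2
j=4: u_4=53/60 ∈ [3/4, 1) → index 3

0 1 2 2 3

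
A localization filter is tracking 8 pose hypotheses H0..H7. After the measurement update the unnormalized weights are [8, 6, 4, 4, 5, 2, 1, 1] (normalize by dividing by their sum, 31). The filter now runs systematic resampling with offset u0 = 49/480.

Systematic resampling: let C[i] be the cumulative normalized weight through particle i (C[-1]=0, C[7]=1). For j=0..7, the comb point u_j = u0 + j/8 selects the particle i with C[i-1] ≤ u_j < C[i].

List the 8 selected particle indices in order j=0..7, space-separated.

0 0 1 2 3 4 4 7

C = [8/31, 14/31, 18/31, 22/31, 27/31, 29/31, 30/31, 1]
j=0: u_0=49/480 ∈ [0, 8/31) → index 0
j=1: u_1=109/480 ∈ [0, 8/31) → index 0
j=2: u_2=169/480 ∈ [8/31, 14/31) → index 1
j=3: u_3=229/480 ∈ [14/31, 18/31) → index 2
j=4: u_4=289/480 ∈ [18/31, 22/31) → index 3
j=5: u_5=349/480 ∈ [22/31, 27/31) → index 4
j=6: u_6=409/480 ∈ [22/31, 27/31) → index 4
j=7: u_7=469/480 ∈ [30/31, 1) → index 7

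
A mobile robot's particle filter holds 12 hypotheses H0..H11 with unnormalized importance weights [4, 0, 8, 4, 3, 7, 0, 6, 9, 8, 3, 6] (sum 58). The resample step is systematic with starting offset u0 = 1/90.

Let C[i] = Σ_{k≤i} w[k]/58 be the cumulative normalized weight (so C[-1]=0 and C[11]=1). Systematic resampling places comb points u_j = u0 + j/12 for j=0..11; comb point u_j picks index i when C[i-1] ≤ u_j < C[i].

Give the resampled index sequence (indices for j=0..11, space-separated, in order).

0 2 2 3 5 5 7 8 8 9 9 11

C = [2/29, 2/29, 6/29, 8/29, 19/58, 13/29, 13/29, 16/29, 41/58, 49/58, 26/29, 1]
j=0: u_0=1/90 ∈ [0, 2/29) → index 0
j=1: u_1=17/180 ∈ [2/29, 6/29) → index 2
j=2: u_2=8/45 ∈ [2/29, 6/29) → index 2
j=3: u_3=47/180 ∈ [6/29, 8/29) → index 3
j=4: u_4=31/90 ∈ [19/58, 13/29) → index 5
j=5: u_5=77/180 ∈ [19/58, 13/29) → index 5
j=6: u_6=23/45 ∈ [13/29, 16/29) → index 7
j=7: u_7=107/180 ∈ [16/29, 41/58) → index 8
j=8: u_8=61/90 ∈ [16/29, 41/58) → index 8
j=9: u_9=137/180 ∈ [41/58, 49/58) → index 9
j=10: u_10=38/45 ∈ [41/58, 49/58) → index 9
j=11: u_11=167/180 ∈ [26/29, 1) → index 11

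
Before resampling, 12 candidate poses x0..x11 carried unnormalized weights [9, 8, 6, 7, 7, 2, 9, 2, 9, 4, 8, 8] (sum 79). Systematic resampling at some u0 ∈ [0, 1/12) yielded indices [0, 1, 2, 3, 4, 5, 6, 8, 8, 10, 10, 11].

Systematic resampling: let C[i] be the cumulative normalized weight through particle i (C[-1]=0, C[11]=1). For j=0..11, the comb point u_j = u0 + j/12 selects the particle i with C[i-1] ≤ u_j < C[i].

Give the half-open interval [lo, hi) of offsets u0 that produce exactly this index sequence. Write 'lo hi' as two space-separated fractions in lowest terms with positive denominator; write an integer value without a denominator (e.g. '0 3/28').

49/948 31/474

C = [9/79, 17/79, 23/79, 30/79, 37/79, 39/79, 48/79, 50/79, 59/79, 63/79, 71/79, 1]
j=0 picked index 0: u0 ∈ [0, 9/79)
j=1 picked index 1: u0 ∈ [29/948, 125/948)
j=2 picked index 2: u0 ∈ [23/474, 59/474)
j=3 picked index 3: u0 ∈ [13/316, 41/316)
j=4 picked index 4: u0 ∈ [11/237, 32/237)
j=5 picked index 5: u0 ∈ [49/948, 73/948)
j=6 picked index 6: u0 ∈ [-1/158, 17/158)
j=7 picked index 8: u0 ∈ [47/948, 155/948)
j=8 picked index 8: u0 ∈ [-8/237, 19/237)
j=9 picked index 10: u0 ∈ [15/316, 47/316)
j=10 picked index 10: u0 ∈ [-17/474, 31/474)
j=11 picked index 11: u0 ∈ [-17/948, 1/12)
intersection: [49/948, 31/474)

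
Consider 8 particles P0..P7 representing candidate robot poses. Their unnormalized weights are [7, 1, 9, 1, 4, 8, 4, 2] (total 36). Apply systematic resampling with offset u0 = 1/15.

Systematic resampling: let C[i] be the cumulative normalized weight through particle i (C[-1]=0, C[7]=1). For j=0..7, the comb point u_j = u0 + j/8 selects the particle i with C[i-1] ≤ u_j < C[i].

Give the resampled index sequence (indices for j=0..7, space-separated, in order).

C = [7/36, 2/9, 17/36, 1/2, 11/18, 5/6, 17/18, 1]
j=0: u_0=1/15 ∈ [0, 7/36) → index 0
j=1: u_1=23/120 ∈ [0, 7/36) → index 0
j=2: u_2=19/60 ∈ [2/9, 17/36) → index 2
j=3: u_3=53/120 ∈ [2/9, 17/36) → index 2
j=4: u_4=17/30 ∈ [1/2, 11/18) → index 4
j=5: u_5=83/120 ∈ [11/18, 5/6) → index 5
j=6: u_6=49/60 ∈ [11/18, 5/6) → index 5
j=7: u_7=113/120 ∈ [5/6, 17/18) → index 6

0 0 2 2 4 5 5 6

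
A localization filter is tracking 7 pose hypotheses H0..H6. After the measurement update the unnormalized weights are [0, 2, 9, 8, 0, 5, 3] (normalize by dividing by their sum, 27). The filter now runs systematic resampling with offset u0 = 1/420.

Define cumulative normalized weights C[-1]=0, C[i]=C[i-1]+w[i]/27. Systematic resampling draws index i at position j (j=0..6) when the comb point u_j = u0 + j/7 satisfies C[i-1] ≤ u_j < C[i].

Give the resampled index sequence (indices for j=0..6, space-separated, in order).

1 2 2 3 3 5 5

C = [0, 2/27, 11/27, 19/27, 19/27, 8/9, 1]
j=0: u_0=1/420 ∈ [0, 2/27) → index 1
j=1: u_1=61/420 ∈ [2/27, 11/27) → index 2
j=2: u_2=121/420 ∈ [2/27, 11/27) → index 2
j=3: u_3=181/420 ∈ [11/27, 19/27) → index 3
j=4: u_4=241/420 ∈ [11/27, 19/27) → index 3
j=5: u_5=43/60 ∈ [19/27, 8/9) → index 5
j=6: u_6=361/420 ∈ [19/27, 8/9) → index 5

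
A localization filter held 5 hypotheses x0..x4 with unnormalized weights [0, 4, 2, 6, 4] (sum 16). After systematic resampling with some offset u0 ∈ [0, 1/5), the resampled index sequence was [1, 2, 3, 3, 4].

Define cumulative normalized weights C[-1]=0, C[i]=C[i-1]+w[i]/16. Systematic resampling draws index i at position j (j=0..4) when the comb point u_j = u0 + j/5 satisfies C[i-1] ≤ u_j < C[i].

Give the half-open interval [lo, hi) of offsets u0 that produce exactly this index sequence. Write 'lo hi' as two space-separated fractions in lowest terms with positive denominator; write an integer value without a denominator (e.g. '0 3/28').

1/20 3/20

C = [0, 1/4, 3/8, 3/4, 1]
j=0 picked index 1: u0 ∈ [0, 1/4)
j=1 picked index 2: u0 ∈ [1/20, 7/40)
j=2 picked index 3: u0 ∈ [-1/40, 7/20)
j=3 picked index 3: u0 ∈ [-9/40, 3/20)
j=4 picked index 4: u0 ∈ [-1/20, 1/5)
intersection: [1/20, 3/20)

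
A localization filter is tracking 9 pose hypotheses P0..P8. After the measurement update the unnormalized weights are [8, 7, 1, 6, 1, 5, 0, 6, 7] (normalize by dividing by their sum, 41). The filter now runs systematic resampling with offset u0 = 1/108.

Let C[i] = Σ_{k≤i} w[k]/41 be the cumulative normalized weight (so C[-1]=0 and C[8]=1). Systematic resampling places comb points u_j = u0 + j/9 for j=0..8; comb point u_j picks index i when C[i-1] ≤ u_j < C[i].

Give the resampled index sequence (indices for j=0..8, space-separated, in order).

C = [8/41, 15/41, 16/41, 22/41, 23/41, 28/41, 28/41, 34/41, 1]
j=0: u_0=1/108 ∈ [0, 8/41) → index 0
j=1: u_1=13/108 ∈ [0, 8/41) → index 0
j=2: u_2=25/108 ∈ [8/41, 15/41) → index 1
j=3: u_3=37/108 ∈ [8/41, 15/41) → index 1
j=4: u_4=49/108 ∈ [16/41, 22/41) → index 3
j=5: u_5=61/108 ∈ [23/41, 28/41) → index 5
j=6: u_6=73/108 ∈ [23/41, 28/41) → index 5
j=7: u_7=85/108 ∈ [28/41, 34/41) → index 7
j=8: u_8=97/108 ∈ [34/41, 1) → index 8

0 0 1 1 3 5 5 7 8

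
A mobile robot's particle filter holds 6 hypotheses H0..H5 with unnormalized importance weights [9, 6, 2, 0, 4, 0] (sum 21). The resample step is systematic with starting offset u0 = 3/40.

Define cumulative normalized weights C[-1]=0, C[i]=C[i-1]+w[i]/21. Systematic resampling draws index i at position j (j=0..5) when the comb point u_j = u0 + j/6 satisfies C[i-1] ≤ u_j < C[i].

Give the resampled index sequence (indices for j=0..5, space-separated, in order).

0 0 0 1 2 4

C = [3/7, 5/7, 17/21, 17/21, 1, 1]
j=0: u_0=3/40 ∈ [0, 3/7) → index 0
j=1: u_1=29/120 ∈ [0, 3/7) → index 0
j=2: u_2=49/120 ∈ [0, 3/7) → index 0
j=3: u_3=23/40 ∈ [3/7, 5/7) → index 1
j=4: u_4=89/120 ∈ [5/7, 17/21) → index 2
j=5: u_5=109/120 ∈ [17/21, 1) → index 4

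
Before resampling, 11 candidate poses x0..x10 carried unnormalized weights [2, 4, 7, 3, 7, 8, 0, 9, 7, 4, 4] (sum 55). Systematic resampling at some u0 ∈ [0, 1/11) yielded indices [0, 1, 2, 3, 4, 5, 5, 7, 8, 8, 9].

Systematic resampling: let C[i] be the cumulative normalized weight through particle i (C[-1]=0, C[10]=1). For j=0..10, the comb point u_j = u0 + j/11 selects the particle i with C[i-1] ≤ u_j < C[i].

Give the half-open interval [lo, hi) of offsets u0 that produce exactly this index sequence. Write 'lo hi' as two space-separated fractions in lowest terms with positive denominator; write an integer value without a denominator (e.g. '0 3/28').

0 1/55

C = [2/55, 6/55, 13/55, 16/55, 23/55, 31/55, 31/55, 8/11, 47/55, 51/55, 1]
j=0 picked index 0: u0 ∈ [0, 2/55)
j=1 picked index 1: u0 ∈ [-3/55, 1/55)
j=2 picked index 2: u0 ∈ [-4/55, 3/55)
j=3 picked index 3: u0 ∈ [-2/55, 1/55)
j=4 picked index 4: u0 ∈ [-4/55, 3/55)
j=5 picked index 5: u0 ∈ [-2/55, 6/55)
j=6 picked index 5: u0 ∈ [-7/55, 1/55)
j=7 picked index 7: u0 ∈ [-4/55, 1/11)
j=8 picked index 8: u0 ∈ [0, 7/55)
j=9 picked index 8: u0 ∈ [-1/11, 2/55)
j=10 picked index 9: u0 ∈ [-3/55, 1/55)
intersection: [0, 1/55)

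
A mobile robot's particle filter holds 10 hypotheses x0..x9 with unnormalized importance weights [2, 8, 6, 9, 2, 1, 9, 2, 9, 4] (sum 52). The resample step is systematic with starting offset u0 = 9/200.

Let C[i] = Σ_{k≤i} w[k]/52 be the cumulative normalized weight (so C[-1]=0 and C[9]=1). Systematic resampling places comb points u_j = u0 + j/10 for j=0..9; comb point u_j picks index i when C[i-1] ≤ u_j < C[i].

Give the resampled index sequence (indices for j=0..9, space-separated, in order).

1 1 2 3 3 6 6 7 8 9

C = [1/26, 5/26, 4/13, 25/52, 27/52, 7/13, 37/52, 3/4, 12/13, 1]
j=0: u_0=9/200 ∈ [1/26, 5/26) → index 1
j=1: u_1=29/200 ∈ [1/26, 5/26) → index 1
j=2: u_2=49/200 ∈ [5/26, 4/13) → index 2
j=3: u_3=69/200 ∈ [4/13, 25/52) → index 3
j=4: u_4=89/200 ∈ [4/13, 25/52) → index 3
j=5: u_5=109/200 ∈ [7/13, 37/52) → index 6
j=6: u_6=129/200 ∈ [7/13, 37/52) → index 6
j=7: u_7=149/200 ∈ [37/52, 3/4) → index 7
j=8: u_8=169/200 ∈ [3/4, 12/13) → index 8
j=9: u_9=189/200 ∈ [12/13, 1) → index 9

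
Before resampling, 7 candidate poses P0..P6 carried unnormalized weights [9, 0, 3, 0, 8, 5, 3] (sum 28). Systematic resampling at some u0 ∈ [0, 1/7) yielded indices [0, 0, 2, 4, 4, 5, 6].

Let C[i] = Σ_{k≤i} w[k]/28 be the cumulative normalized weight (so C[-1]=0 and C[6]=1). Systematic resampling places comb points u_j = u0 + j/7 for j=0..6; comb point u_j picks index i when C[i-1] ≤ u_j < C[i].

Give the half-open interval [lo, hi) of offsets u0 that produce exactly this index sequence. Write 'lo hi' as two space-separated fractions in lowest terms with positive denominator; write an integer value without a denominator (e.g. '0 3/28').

1/28 1/7

C = [9/28, 9/28, 3/7, 3/7, 5/7, 25/28, 1]
j=0 picked index 0: u0 ∈ [0, 9/28)
j=1 picked index 0: u0 ∈ [-1/7, 5/28)
j=2 picked index 2: u0 ∈ [1/28, 1/7)
j=3 picked index 4: u0 ∈ [0, 2/7)
j=4 picked index 4: u0 ∈ [-1/7, 1/7)
j=5 picked index 5: u0 ∈ [0, 5/28)
j=6 picked index 6: u0 ∈ [1/28, 1/7)
intersection: [1/28, 1/7)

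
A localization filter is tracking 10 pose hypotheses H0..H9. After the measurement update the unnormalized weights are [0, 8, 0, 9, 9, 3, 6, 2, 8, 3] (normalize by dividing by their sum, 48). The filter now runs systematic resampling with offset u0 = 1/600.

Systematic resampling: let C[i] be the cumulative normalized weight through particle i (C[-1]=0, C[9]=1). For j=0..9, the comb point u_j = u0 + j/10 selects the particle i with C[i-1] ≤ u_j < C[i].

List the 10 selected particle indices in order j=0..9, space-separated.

1 1 3 3 4 4 5 6 8 8

C = [0, 1/6, 1/6, 17/48, 13/24, 29/48, 35/48, 37/48, 15/16, 1]
j=0: u_0=1/600 ∈ [0, 1/6) → index 1
j=1: u_1=61/600 ∈ [0, 1/6) → index 1
j=2: u_2=121/600 ∈ [1/6, 17/48) → index 3
j=3: u_3=181/600 ∈ [1/6, 17/48) → index 3
j=4: u_4=241/600 ∈ [17/48, 13/24) → index 4
j=5: u_5=301/600 ∈ [17/48, 13/24) → index 4
j=6: u_6=361/600 ∈ [13/24, 29/48) → index 5
j=7: u_7=421/600 ∈ [29/48, 35/48) → index 6
j=8: u_8=481/600 ∈ [37/48, 15/16) → index 8
j=9: u_9=541/600 ∈ [37/48, 15/16) → index 8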